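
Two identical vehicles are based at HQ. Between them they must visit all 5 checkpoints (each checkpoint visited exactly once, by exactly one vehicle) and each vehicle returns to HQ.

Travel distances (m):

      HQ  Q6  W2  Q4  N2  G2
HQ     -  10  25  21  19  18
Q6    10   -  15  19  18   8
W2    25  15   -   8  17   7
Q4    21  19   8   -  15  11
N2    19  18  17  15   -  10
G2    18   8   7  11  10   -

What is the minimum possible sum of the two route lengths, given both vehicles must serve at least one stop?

Check every non-empty split of the stops between the two vehicles; for each half take its own optimal tour:
  {Q6} + {W2, Q4, N2, G2}: 20 + 65 = 85
  {W2} + {Q6, Q4, N2, G2}: 50 + 63 = 113
  {Q6, W2} + {Q4, N2, G2}: 50 + 61 = 111
  {Q4} + {Q6, W2, N2, G2}: 42 + 61 = 103
  {Q6, Q4} + {W2, N2, G2}: 50 + 61 = 111
  {W2, Q4} + {Q6, N2, G2}: 54 + 47 = 101
  … (15 splits in total)
Best: vehicle 1 HQ → Q6 → HQ = 20; vehicle 2 HQ → Q4 → W2 → G2 → N2 → HQ = 65; combined 85.

85 m — the smallest possible combined total.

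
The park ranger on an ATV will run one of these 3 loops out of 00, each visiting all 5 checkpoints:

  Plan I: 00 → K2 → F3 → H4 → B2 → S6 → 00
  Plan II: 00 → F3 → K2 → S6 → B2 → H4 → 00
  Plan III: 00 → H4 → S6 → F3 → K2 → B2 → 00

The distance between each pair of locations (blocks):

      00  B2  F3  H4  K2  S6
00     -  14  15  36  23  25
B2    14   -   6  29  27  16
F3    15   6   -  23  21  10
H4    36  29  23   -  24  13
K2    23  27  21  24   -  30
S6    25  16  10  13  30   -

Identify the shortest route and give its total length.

Plan I: 23 + 21 + 23 + 29 + 16 + 25 = 137
Plan II: 15 + 21 + 30 + 16 + 29 + 36 = 147
Plan III: 36 + 13 + 10 + 21 + 27 + 14 = 121

Shortest is Plan III, total 121 blocks.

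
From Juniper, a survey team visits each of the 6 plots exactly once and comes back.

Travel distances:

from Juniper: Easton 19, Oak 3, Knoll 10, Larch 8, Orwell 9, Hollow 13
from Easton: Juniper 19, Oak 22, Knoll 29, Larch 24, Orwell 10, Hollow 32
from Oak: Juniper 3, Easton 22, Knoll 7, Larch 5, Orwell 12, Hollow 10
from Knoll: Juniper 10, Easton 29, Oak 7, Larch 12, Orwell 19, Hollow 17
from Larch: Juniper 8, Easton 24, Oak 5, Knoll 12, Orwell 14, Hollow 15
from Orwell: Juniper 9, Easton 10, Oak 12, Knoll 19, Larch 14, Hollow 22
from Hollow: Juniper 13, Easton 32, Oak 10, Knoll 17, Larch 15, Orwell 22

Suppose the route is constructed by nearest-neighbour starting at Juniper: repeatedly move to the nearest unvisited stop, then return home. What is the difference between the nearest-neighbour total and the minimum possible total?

Excess over optimum: 3.

From Juniper: Oak=3, Larch=8, Orwell=9, Knoll=10, Hollow=13, Easton=19 → choose Oak (3).
From Oak: Larch=5, Knoll=7, Hollow=10, Orwell=12, Easton=22 → choose Larch (5).
From Larch: Knoll=12, Orwell=14, Hollow=15, Easton=24 → choose Knoll (12).
From Knoll: Hollow=17, Orwell=19, Easton=29 → choose Hollow (17).
From Hollow: Orwell=22, Easton=32 → choose Orwell (22).
From Orwell: Easton=10 → choose Easton (10).
NN route Juniper → Oak → Larch → Knoll → Hollow → Orwell → Easton → Juniper costs 88.
Optimal: Juniper → Easton → Orwell → Larch → Oak → Knoll → Hollow → Juniper costs 85 (by enumerating all 360 distinct tours).
Excess = 88 − 85 = 3.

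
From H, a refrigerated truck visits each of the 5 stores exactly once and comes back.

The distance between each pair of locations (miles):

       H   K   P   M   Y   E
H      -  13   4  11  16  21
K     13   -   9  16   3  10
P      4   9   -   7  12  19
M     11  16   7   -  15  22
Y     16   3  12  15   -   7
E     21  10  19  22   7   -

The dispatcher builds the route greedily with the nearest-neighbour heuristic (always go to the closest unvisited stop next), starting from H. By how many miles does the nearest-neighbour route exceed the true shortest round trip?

The nearest-neighbour route is 4 miles longer than optimal.

From H: P=4, M=11, K=13, Y=16, E=21 → choose P (4).
From P: M=7, K=9, Y=12, E=19 → choose M (7).
From M: Y=15, K=16, E=22 → choose Y (15).
From Y: K=3, E=7 → choose K (3).
From K: E=10 → choose E (10).
NN route H → P → M → Y → K → E → H costs 60.
Optimal: H → K → Y → E → M → P → H costs 56 (by enumerating all 60 distinct tours).
Excess = 60 − 56 = 4.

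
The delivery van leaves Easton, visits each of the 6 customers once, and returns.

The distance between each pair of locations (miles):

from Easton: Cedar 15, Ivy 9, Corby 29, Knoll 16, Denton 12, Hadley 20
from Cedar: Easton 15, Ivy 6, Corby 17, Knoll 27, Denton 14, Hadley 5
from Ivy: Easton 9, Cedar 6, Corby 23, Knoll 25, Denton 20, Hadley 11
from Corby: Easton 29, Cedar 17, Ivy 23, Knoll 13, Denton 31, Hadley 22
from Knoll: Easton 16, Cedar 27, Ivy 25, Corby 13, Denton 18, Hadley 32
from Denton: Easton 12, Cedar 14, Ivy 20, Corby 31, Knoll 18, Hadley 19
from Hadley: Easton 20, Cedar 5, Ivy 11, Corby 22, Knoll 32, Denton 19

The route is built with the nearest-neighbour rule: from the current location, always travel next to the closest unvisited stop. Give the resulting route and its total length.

At Easton the remaining stops are Ivy 9, Denton 12, Cedar 15, Knoll 16, Hadley 20, Corby 29; go to Ivy.
At Ivy the remaining stops are Cedar 6, Hadley 11, Denton 20, Corby 23, Knoll 25; go to Cedar.
At Cedar the remaining stops are Hadley 5, Denton 14, Corby 17, Knoll 27; go to Hadley.
At Hadley the remaining stops are Denton 19, Corby 22, Knoll 32; go to Denton.
At Denton the remaining stops are Knoll 18, Corby 31; go to Knoll.
At Knoll the remaining stops are Corby 13; go to Corby.
Return Corby→Easton: 29.
Total = 9 + 6 + 5 + 19 + 18 + 13 + 29 = 99.

99 miles along Easton → Ivy → Cedar → Hadley → Denton → Knoll → Corby → Easton.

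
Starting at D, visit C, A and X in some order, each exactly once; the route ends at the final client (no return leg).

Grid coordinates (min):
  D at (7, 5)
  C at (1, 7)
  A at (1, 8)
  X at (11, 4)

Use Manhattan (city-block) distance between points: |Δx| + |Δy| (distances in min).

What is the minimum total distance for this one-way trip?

There are 3! = 6 possible orderings.
D→C→A→X: 8+1+14 = 23
D→C→X→A: 8+13+14 = 35
D→A→C→X: 9+1+13 = 23
D→A→X→C: 9+14+13 = 36
D→X→C→A: 5+13+1 = 19
D→X→A→C: 5+14+1 = 20
The minimum is 19.
One shortest path: D → X → C → A.

19 min — the minimum one-way total.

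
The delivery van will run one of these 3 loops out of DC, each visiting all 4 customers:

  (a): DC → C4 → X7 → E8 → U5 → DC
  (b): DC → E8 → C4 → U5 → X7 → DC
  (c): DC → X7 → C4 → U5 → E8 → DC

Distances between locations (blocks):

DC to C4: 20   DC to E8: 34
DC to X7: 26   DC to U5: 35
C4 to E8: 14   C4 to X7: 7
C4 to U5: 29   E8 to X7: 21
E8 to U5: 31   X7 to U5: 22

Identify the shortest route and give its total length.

114 blocks — (a) is the shortest.

(a): 20 + 7 + 21 + 31 + 35 = 114
(b): 34 + 14 + 29 + 22 + 26 = 125
(c): 26 + 7 + 29 + 31 + 34 = 127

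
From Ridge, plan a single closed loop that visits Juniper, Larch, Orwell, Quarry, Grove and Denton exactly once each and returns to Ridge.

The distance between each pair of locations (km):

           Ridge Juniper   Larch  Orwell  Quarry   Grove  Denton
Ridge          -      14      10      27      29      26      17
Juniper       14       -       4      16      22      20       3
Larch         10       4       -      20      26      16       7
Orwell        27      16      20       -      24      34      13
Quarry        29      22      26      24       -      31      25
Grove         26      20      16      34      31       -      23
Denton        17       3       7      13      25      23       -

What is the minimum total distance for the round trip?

111 km — the shortest possible round trip.

There are 360 distinct closed tours to check (reversals are equivalent).
Ridge-Juniper-Larch-Orwell-Quarry-Grove-Denton-Ridge: 14+4+20+24+31+23+17 = 133
Ridge-Juniper-Larch-Orwell-Quarry-Denton-Grove-Ridge: 14+4+20+24+25+23+26 = 136
Ridge-Juniper-Larch-Orwell-Grove-Quarry-Denton-Ridge: 14+4+20+34+31+25+17 = 145
Ridge-Juniper-Larch-Orwell-Grove-Denton-Quarry-Ridge: 14+4+20+34+23+25+29 = 149
Ridge-Juniper-Larch-Orwell-Denton-Quarry-Grove-Ridge: 14+4+20+13+25+31+26 = 133
Ridge-Juniper-Larch-Orwell-Denton-Grove-Quarry-Ridge: 14+4+20+13+23+31+29 = 134
Ridge-Juniper-Larch-Quarry-Orwell-Grove-Denton-Ridge: 14+4+26+24+34+23+17 = 142
Ridge-Juniper-Larch-Quarry-Orwell-Denton-Grove-Ridge: 14+4+26+24+13+23+26 = 130
… (352 more)
Ridge-Juniper-Denton-Orwell-Quarry-Grove-Larch-Ridge: 14+3+13+24+31+16+10 = 111  ← best
The minimum is 111.
One optimal route: Ridge → Juniper → Denton → Orwell → Quarry → Grove → Larch → Ridge (or its reverse).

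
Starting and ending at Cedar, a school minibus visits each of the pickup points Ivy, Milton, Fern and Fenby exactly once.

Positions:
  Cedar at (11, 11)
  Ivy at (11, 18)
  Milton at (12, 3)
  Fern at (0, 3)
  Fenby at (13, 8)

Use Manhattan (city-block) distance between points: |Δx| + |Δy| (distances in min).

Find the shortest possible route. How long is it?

Minimum total distance: 56 min.

With 4 stops there are 4!/2 = 12 distinct round trips (a route and its reverse cost the same).
Cedar → Ivy → Milton → Fern → Fenby → Cedar: 7+16+12+18+5 = 58
Cedar → Ivy → Milton → Fenby → Fern → Cedar: 7+16+6+18+19 = 66
Cedar → Ivy → Fern → Milton → Fenby → Cedar: 7+26+12+6+5 = 56
Cedar → Ivy → Fern → Fenby → Milton → Cedar: 7+26+18+6+9 = 66
Cedar → Ivy → Fenby → Milton → Fern → Cedar: 7+12+6+12+19 = 56
Cedar → Ivy → Fenby → Fern → Milton → Cedar: 7+12+18+12+9 = 58
Cedar → Milton → Ivy → Fern → Fenby → Cedar: 9+16+26+18+5 = 74
Cedar → Milton → Ivy → Fenby → Fern → Cedar: 9+16+12+18+19 = 74
Cedar → Milton → Fern → Ivy → Fenby → Cedar: 9+12+26+12+5 = 64
Cedar → Milton → Fenby → Ivy → Fern → Cedar: 9+6+12+26+19 = 72
Cedar → Fern → Ivy → Milton → Fenby → Cedar: 19+26+16+6+5 = 72
Cedar → Fern → Milton → Ivy → Fenby → Cedar: 19+12+16+12+5 = 64
The minimum is 56.
One optimal route: Cedar → Ivy → Fern → Milton → Fenby → Cedar (or its reverse).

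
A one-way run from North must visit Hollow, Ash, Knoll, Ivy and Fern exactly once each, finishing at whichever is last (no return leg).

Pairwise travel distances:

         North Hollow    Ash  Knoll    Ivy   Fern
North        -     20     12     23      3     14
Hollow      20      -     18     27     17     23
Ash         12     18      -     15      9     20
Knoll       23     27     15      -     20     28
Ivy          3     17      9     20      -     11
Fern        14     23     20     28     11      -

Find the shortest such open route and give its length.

70 — the minimum one-way total.

There are 5! = 120 possible orderings.
North→Hollow→Ash→Knoll→Ivy→Fern: 20+18+15+20+11 = 84
North→Hollow→Ash→Knoll→Fern→Ivy: 20+18+15+28+11 = 92
North→Hollow→Ash→Ivy→Knoll→Fern: 20+18+9+20+28 = 95
North→Hollow→Ash→Ivy→Fern→Knoll: 20+18+9+11+28 = 86
North→Hollow→Ash→Fern→Knoll→Ivy: 20+18+20+28+20 = 106
North→Hollow→Ash→Fern→Ivy→Knoll: 20+18+20+11+20 = 89
North→Hollow→Knoll→Ash→Ivy→Fern: 20+27+15+9+11 = 82
North→Hollow→Knoll→Ash→Fern→Ivy: 20+27+15+20+11 = 93
North→Hollow→Knoll→Ivy→Ash→Fern: 20+27+20+9+20 = 96
North→Hollow→Knoll→Ivy→Fern→Ash: 20+27+20+11+20 = 98
North→Hollow→Knoll→Fern→Ash→Ivy: 20+27+28+20+9 = 104
North→Hollow→Knoll→Fern→Ivy→Ash: 20+27+28+11+9 = 95
North→Hollow→Ivy→Ash→Knoll→Fern: 20+17+9+15+28 = 89
North→Hollow→Ivy→Ash→Fern→Knoll: 20+17+9+20+28 = 94
… (106 more)
North→Ivy→Fern→Hollow→Ash→Knoll: 3+11+23+18+15 = 70  ← best
The minimum is 70.
One shortest path: North → Ivy → Fern → Hollow → Ash → Knoll.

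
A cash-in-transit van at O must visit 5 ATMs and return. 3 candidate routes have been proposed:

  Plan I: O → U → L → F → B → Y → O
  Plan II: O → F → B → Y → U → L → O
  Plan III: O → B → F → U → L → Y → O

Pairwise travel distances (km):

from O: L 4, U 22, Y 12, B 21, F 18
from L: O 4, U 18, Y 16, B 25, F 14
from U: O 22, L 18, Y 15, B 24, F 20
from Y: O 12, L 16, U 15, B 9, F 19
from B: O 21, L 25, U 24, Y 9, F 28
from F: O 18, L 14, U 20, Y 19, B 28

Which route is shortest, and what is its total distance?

92 km — Plan II is the shortest.

Plan I: 22 + 18 + 14 + 28 + 9 + 12 = 103
Plan II: 18 + 28 + 9 + 15 + 18 + 4 = 92
Plan III: 21 + 28 + 20 + 18 + 16 + 12 = 115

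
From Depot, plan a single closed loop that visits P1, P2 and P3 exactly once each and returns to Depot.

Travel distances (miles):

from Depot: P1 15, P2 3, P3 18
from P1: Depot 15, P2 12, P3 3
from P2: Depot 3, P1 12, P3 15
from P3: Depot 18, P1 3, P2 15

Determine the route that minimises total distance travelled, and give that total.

36 miles — the shortest possible round trip.

With 3 stops there are 3!/2 = 3 distinct round trips (a route and its reverse cost the same).
Depot-P1-P2-P3-Depot: 15+12+15+18 = 60
Depot-P1-P3-P2-Depot: 15+3+15+3 = 36
Depot-P2-P1-P3-Depot: 3+12+3+18 = 36
The minimum is 36.
One optimal route: Depot → P1 → P3 → P2 → Depot (or its reverse).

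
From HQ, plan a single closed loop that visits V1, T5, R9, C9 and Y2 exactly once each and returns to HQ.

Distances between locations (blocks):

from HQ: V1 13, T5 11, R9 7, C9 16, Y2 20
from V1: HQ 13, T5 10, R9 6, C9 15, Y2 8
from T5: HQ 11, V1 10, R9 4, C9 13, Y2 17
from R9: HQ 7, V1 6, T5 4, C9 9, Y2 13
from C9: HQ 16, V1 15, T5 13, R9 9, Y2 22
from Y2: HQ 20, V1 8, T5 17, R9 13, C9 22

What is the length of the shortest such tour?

HQ→V1→T5→R9→C9→Y2→HQ: 13+10+4+9+22+20 = 78
HQ→V1→T5→R9→Y2→C9→HQ: 13+10+4+13+22+16 = 78
HQ→V1→T5→C9→R9→Y2→HQ: 13+10+13+9+13+20 = 78
HQ→V1→T5→C9→Y2→R9→HQ: 13+10+13+22+13+7 = 78
HQ→V1→T5→Y2→R9→C9→HQ: 13+10+17+13+9+16 = 78
HQ→V1→T5→Y2→C9→R9→HQ: 13+10+17+22+9+7 = 78
HQ→V1→R9→T5→C9→Y2→HQ: 13+6+4+13+22+20 = 78
HQ→V1→R9→T5→Y2→C9→HQ: 13+6+4+17+22+16 = 78
HQ→V1→R9→C9→T5→Y2→HQ: 13+6+9+13+17+20 = 78
HQ→V1→R9→C9→Y2→T5→HQ: 13+6+9+22+17+11 = 78
HQ→V1→R9→Y2→T5→C9→HQ: 13+6+13+17+13+16 = 78
HQ→V1→R9→Y2→C9→T5→HQ: 13+6+13+22+13+11 = 78
HQ→V1→C9→T5→R9→Y2→HQ: 13+15+13+4+13+20 = 78
HQ→V1→C9→T5→Y2→R9→HQ: 13+15+13+17+13+7 = 78
… (46 more)
HQ→V1→Y2→T5→R9→C9→HQ: 13+8+17+4+9+16 = 67  ← best
The minimum is 67.
One optimal route: HQ → V1 → Y2 → T5 → R9 → C9 → HQ (or its reverse).

Shortest round trip = 67 blocks.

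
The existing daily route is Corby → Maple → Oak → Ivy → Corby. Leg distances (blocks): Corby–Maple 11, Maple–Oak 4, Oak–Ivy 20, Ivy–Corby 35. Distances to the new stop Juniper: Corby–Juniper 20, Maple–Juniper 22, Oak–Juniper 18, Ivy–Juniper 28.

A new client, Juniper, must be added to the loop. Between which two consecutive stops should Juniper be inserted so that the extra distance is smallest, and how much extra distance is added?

Insertion cost between consecutive stops i–j is d(i,Juniper) + d(Juniper,j) − d(i,j):
  between Corby and Maple: 20 + 22 − 11 = 31
  between Maple and Oak: 22 + 18 − 4 = 36
  between Oak and Ivy: 18 + 28 − 20 = 26
  between Ivy and Corby: 28 + 20 − 35 = 13
Cheapest insertion is between Ivy and Corby, adding 13.
New total = 70 + 13 = 83.

Minimum extra distance: 13 blocks, inserting Juniper between Ivy and Corby.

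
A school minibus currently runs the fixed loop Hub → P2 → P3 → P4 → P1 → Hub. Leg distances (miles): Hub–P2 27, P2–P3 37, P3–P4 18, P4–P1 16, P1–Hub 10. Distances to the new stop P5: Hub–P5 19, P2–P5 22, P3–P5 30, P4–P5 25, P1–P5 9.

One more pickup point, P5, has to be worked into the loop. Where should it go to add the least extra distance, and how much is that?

Insertion cost between consecutive stops i–j is d(i,P5) + d(P5,j) − d(i,j):
  between Hub and P2: 19 + 22 − 27 = 14
  between P2 and P3: 22 + 30 − 37 = 15
  between P3 and P4: 30 + 25 − 18 = 37
  between P4 and P1: 25 + 9 − 16 = 18
  between P1 and Hub: 9 + 19 − 10 = 18
Cheapest insertion is between Hub and P2, adding 14.
New total = 108 + 14 = 122.

+14 miles — insert P5 between Hub and P2.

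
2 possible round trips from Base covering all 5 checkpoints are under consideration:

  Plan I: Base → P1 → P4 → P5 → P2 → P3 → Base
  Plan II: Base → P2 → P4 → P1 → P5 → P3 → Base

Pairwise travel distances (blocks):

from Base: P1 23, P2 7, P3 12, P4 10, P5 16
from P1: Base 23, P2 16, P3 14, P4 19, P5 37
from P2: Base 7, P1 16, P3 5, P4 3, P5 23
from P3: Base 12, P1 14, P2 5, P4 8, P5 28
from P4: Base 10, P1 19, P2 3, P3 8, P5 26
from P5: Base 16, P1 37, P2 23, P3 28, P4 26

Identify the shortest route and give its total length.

Plan I: 23 + 19 + 26 + 23 + 5 + 12 = 108
Plan II: 7 + 3 + 19 + 37 + 28 + 12 = 106

106 blocks — Plan II is the shortest.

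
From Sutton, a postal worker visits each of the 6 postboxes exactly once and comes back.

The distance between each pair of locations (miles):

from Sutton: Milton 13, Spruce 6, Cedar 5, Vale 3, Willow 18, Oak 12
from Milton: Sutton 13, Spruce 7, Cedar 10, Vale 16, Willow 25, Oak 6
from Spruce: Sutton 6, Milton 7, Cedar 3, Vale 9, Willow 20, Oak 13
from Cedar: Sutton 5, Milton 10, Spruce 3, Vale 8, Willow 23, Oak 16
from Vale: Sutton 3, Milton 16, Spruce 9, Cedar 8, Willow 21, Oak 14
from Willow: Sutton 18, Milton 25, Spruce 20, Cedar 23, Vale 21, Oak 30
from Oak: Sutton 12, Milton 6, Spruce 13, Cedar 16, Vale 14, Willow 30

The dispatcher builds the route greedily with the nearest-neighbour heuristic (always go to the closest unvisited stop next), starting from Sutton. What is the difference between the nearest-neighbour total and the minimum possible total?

From Sutton: Vale=3, Cedar=5, Spruce=6, Oak=12, Milton=13, Willow=18 → choose Vale (3).
From Vale: Cedar=8, Spruce=9, Oak=14, Milton=16, Willow=21 → choose Cedar (8).
From Cedar: Spruce=3, Milton=10, Oak=16, Willow=23 → choose Spruce (3).
From Spruce: Milton=7, Oak=13, Willow=20 → choose Milton (7).
From Milton: Oak=6, Willow=25 → choose Oak (6).
From Oak: Willow=30 → choose Willow (30).
NN route Sutton → Vale → Cedar → Spruce → Milton → Oak → Willow → Sutton costs 75.
Optimal: Sutton → Cedar → Spruce → Milton → Oak → Vale → Willow → Sutton costs 74 (by enumerating all 360 distinct tours).
Excess = 75 − 74 = 1.

The nearest-neighbour route is 1 miles longer than optimal.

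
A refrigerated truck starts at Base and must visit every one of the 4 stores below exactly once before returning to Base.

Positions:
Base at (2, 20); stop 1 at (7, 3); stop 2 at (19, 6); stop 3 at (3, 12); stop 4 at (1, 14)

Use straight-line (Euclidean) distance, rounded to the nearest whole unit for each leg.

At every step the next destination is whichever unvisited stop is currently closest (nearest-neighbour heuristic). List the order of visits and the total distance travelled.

At Base the remaining stops are stop 4 6, stop 3 8, stop 1 18, stop 2 22; go to stop 4.
At stop 4 the remaining stops are stop 3 3, stop 1 13, stop 2 20; go to stop 3.
At stop 3 the remaining stops are stop 1 10, stop 2 17; go to stop 1.
At stop 1 the remaining stops are stop 2 12; go to stop 2.
Return stop 2→Base: 22.
Total = 6 + 3 + 10 + 12 + 22 = 53.

Total distance 53 via the nearest-neighbour route Base → stop 4 → stop 3 → stop 1 → stop 2 → Base.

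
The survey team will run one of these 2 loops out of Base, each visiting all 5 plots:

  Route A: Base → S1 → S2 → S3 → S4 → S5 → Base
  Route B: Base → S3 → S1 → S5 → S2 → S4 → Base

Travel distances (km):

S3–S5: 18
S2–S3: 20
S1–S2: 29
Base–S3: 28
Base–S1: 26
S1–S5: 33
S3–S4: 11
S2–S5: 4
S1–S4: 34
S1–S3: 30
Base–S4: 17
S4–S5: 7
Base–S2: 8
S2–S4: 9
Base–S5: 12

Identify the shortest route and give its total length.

Route A: 26 + 29 + 20 + 11 + 7 + 12 = 105
Route B: 28 + 30 + 33 + 4 + 9 + 17 = 121

Shortest is Route A, total 105 km.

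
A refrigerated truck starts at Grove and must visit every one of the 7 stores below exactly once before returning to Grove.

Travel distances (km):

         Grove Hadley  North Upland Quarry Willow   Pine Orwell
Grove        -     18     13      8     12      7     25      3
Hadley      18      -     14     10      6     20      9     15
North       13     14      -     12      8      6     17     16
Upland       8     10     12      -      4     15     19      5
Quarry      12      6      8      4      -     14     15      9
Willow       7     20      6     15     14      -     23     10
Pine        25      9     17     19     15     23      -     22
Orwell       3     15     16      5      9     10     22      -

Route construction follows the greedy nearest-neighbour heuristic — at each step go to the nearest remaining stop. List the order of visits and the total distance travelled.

At Grove the remaining stops are Orwell 3, Willow 7, Upland 8, Quarry 12, North 13, Hadley 18, Pine 25; go to Orwell.
At Orwell the remaining stops are Upland 5, Quarry 9, Willow 10, Hadley 15, North 16, Pine 22; go to Upland.
At Upland the remaining stops are Quarry 4, Hadley 10, North 12, Willow 15, Pine 19; go to Quarry.
At Quarry the remaining stops are Hadley 6, North 8, Willow 14, Pine 15; go to Hadley.
At Hadley the remaining stops are Pine 9, North 14, Willow 20; go to Pine.
At Pine the remaining stops are North 17, Willow 23; go to North.
At North the remaining stops are Willow 6; go to Willow.
Return Willow→Grove: 7.
Total = 3 + 5 + 4 + 6 + 9 + 17 + 6 + 7 = 57.

57 km along Grove → Orwell → Upland → Quarry → Hadley → Pine → North → Willow → Grove.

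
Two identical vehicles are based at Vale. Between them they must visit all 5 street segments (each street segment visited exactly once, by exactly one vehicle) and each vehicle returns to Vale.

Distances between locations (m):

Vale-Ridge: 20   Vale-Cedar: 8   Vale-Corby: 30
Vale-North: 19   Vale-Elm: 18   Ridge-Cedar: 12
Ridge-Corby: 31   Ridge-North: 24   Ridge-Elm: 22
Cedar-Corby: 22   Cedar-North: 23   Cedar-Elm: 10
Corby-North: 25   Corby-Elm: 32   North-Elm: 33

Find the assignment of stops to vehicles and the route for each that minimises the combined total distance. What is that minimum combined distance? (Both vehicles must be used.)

There are 2^4 − 1 = 15 ways to divide the 5 stops into two non-empty groups. For each, the best each vehicle can do is its own shortest tour through its group:
  {Ridge} + {Cedar, Corby, North, Elm}: 40 + 94 = 134
  {Cedar} + {Ridge, Corby, North, Elm}: 16 + 115 = 131
  {Ridge, Cedar} + {Corby, North, Elm}: 40 + 94 = 134
  {Corby} + {Ridge, Cedar, North, Elm}: 60 + 83 = 143
  {Ridge, Corby} + {Cedar, North, Elm}: 81 + 70 = 151
  {Cedar, Corby} + {Ridge, North, Elm}: 60 + 83 = 143
  … (15 splits in total)
Best: vehicle 1 Vale → Cedar → Vale = 16; vehicle 2 Vale → North → Corby → Ridge → Elm → Vale = 115; combined 131.

Minimum combined distance: 131 m.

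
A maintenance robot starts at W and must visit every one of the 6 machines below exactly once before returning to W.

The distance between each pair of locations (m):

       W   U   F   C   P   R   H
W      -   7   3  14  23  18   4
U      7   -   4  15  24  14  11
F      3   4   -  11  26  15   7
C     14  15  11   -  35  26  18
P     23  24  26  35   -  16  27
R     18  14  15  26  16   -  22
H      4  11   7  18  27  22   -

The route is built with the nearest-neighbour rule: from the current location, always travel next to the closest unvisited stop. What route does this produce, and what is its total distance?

Nearest-neighbour total = 101 m; route W → F → U → H → C → R → P → W.

W → [F:3 / H:4 / U:7 / C:14 / R:18 / P:23] → F (3)
F → [U:4 / H:7 / C:11 / R:15 / P:26] → U (4)
U → [H:11 / R:14 / C:15 / P:24] → H (11)
H → [C:18 / R:22 / P:27] → C (18)
C → [R:26 / P:35] → R (26)
R → [P:16] → P (16)
Return P→W: 23.
Total = 3 + 4 + 11 + 18 + 26 + 16 + 23 = 101.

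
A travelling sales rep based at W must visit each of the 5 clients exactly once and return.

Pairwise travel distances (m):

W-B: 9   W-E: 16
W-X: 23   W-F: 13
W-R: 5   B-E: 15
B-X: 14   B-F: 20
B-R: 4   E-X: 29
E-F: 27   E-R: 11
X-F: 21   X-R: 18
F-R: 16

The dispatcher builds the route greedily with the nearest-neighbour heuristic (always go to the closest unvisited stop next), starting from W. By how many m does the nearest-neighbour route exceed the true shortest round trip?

From W: R=5, B=9, F=13, E=16, X=23 → choose R (5).
From R: B=4, E=11, F=16, X=18 → choose B (4).
From B: X=14, E=15, F=20 → choose X (14).
From X: F=21, E=29 → choose F (21).
From F: E=27 → choose E (27).
NN route W → R → B → X → F → E → W costs 87.
Optimal: W → E → R → B → X → F → W costs 79 (by enumerating all 60 distinct tours).
Excess = 87 − 79 = 8.

Excess over optimum: 8 m.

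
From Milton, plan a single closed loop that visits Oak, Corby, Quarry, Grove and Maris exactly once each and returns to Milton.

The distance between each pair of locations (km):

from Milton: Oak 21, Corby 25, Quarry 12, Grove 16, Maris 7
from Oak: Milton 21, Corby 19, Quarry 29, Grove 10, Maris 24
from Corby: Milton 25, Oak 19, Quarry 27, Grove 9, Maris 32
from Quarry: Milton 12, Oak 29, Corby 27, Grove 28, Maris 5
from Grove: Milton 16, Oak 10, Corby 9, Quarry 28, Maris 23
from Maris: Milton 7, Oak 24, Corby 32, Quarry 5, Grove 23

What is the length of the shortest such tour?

Shortest round trip = 79 km.

There are 60 distinct closed tours to check (reversals are equivalent).
Milton-Oak-Corby-Quarry-Grove-Maris-Milton: 21+19+27+28+23+7 = 125
Milton-Oak-Corby-Quarry-Maris-Grove-Milton: 21+19+27+5+23+16 = 111
Milton-Oak-Corby-Grove-Quarry-Maris-Milton: 21+19+9+28+5+7 = 89
Milton-Oak-Corby-Grove-Maris-Quarry-Milton: 21+19+9+23+5+12 = 89
Milton-Oak-Corby-Maris-Quarry-Grove-Milton: 21+19+32+5+28+16 = 121
Milton-Oak-Corby-Maris-Grove-Quarry-Milton: 21+19+32+23+28+12 = 135
Milton-Oak-Quarry-Corby-Grove-Maris-Milton: 21+29+27+9+23+7 = 116
Milton-Oak-Quarry-Corby-Maris-Grove-Milton: 21+29+27+32+23+16 = 148
Milton-Oak-Quarry-Grove-Corby-Maris-Milton: 21+29+28+9+32+7 = 126
Milton-Oak-Quarry-Grove-Maris-Corby-Milton: 21+29+28+23+32+25 = 158
Milton-Oak-Quarry-Maris-Corby-Grove-Milton: 21+29+5+32+9+16 = 112
Milton-Oak-Quarry-Maris-Grove-Corby-Milton: 21+29+5+23+9+25 = 112
Milton-Oak-Grove-Corby-Quarry-Maris-Milton: 21+10+9+27+5+7 = 79
Milton-Oak-Grove-Corby-Maris-Quarry-Milton: 21+10+9+32+5+12 = 89
… (46 more)
The minimum is 79.
One optimal route: Milton → Oak → Grove → Corby → Quarry → Maris → Milton (or its reverse).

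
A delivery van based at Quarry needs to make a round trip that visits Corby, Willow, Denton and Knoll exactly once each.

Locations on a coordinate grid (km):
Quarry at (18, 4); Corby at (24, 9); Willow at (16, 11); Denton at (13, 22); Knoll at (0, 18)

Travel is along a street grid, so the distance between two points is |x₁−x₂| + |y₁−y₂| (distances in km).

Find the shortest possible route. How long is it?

Quarry - Corby - Willow - Denton - Knoll - Quarry: 11+10+14+17+32 = 84
Quarry - Corby - Willow - Knoll - Denton - Quarry: 11+10+23+17+23 = 84
Quarry - Corby - Denton - Willow - Knoll - Quarry: 11+24+14+23+32 = 104
Quarry - Corby - Denton - Knoll - Willow - Quarry: 11+24+17+23+9 = 84
Quarry - Corby - Knoll - Willow - Denton - Quarry: 11+33+23+14+23 = 104
Quarry - Corby - Knoll - Denton - Willow - Quarry: 11+33+17+14+9 = 84
Quarry - Willow - Corby - Denton - Knoll - Quarry: 9+10+24+17+32 = 92
Quarry - Willow - Corby - Knoll - Denton - Quarry: 9+10+33+17+23 = 92
Quarry - Willow - Denton - Corby - Knoll - Quarry: 9+14+24+33+32 = 112
Quarry - Willow - Knoll - Corby - Denton - Quarry: 9+23+33+24+23 = 112
Quarry - Denton - Corby - Willow - Knoll - Quarry: 23+24+10+23+32 = 112
Quarry - Denton - Willow - Corby - Knoll - Quarry: 23+14+10+33+32 = 112
The minimum is 84.
One optimal route: Quarry → Corby → Willow → Denton → Knoll → Quarry (or its reverse).

84 km — the shortest possible round trip.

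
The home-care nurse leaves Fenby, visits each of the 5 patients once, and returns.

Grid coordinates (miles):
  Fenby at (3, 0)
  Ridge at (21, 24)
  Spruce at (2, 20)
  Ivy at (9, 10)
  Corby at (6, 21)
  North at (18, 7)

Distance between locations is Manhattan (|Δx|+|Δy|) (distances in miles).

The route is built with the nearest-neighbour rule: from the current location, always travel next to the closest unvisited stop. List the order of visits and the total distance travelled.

From Fenby: distances to unvisited — Ivy=16, Spruce=21, North=22, Corby=24, Ridge=42. Nearest is Ivy (16).
From Ivy: distances to unvisited — North=12, Corby=14, Spruce=17, Ridge=26. Nearest is North (12).
From North: distances to unvisited — Ridge=20, Corby=26, Spruce=29. Nearest is Ridge (20).
From Ridge: distances to unvisited — Corby=18, Spruce=23. Nearest is Corby (18).
From Corby: distances to unvisited — Spruce=5. Nearest is Spruce (5).
Return Spruce→Fenby: 21.
Total = 16 + 12 + 20 + 18 + 5 + 21 = 92.

92 miles along Fenby → Ivy → North → Ridge → Corby → Spruce → Fenby.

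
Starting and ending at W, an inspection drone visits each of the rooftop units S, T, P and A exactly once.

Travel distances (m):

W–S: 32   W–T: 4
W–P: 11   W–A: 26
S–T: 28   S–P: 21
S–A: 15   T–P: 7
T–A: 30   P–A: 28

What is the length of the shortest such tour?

Shortest round trip = 73 m.

W→S→T→P→A→W: 32+28+7+28+26 = 121
W→S→T→A→P→W: 32+28+30+28+11 = 129
W→S→P→T→A→W: 32+21+7+30+26 = 116
W→S→P→A→T→W: 32+21+28+30+4 = 115
W→S→A→T→P→W: 32+15+30+7+11 = 95
W→S→A→P→T→W: 32+15+28+7+4 = 86
W→T→S→P→A→W: 4+28+21+28+26 = 107
W→T→S→A→P→W: 4+28+15+28+11 = 86
W→T→P→S→A→W: 4+7+21+15+26 = 73
W→T→A→S→P→W: 4+30+15+21+11 = 81
W→P→S→T→A→W: 11+21+28+30+26 = 116
W→P→T→S→A→W: 11+7+28+15+26 = 87
The minimum is 73.
One optimal route: W → T → P → S → A → W (or its reverse).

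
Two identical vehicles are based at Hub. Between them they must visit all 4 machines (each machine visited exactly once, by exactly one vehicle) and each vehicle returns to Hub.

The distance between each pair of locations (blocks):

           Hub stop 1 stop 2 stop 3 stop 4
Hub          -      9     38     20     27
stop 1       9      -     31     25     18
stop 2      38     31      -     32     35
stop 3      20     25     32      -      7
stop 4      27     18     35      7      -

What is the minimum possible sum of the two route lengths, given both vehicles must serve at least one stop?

There are 2^3 − 1 = 7 ways to divide the 4 stops into two non-empty groups. For each, the best each vehicle can do is its own shortest tour through its group:
  {stop 1} + {stop 2, stop 3, stop 4}: 18 + 100 = 118
  {stop 2} + {stop 1, stop 3, stop 4}: 76 + 54 = 130
  {stop 1, stop 2} + {stop 3, stop 4}: 78 + 54 = 132
  {stop 3} + {stop 1, stop 2, stop 4}: 40 + 100 = 140
  {stop 1, stop 3} + {stop 2, stop 4}: 54 + 100 = 154
  {stop 2, stop 3} + {stop 1, stop 4}: 90 + 54 = 144
  … (7 splits in total)
Best: vehicle 1 Hub → stop 1 → Hub = 18; vehicle 2 Hub → stop 2 → stop 4 → stop 3 → Hub = 100; combined 118.

118 blocks — the smallest possible combined total.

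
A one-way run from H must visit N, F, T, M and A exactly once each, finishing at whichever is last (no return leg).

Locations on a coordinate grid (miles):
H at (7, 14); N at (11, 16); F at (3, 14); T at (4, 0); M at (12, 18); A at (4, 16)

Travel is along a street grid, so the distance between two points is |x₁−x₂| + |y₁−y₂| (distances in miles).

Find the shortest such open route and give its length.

There are 5! = 120 possible orderings.
H - N - F - T - M - A: 6+10+15+26+10 = 67
H - N - F - T - A - M: 6+10+15+16+10 = 57
H - N - F - M - T - A: 6+10+13+26+16 = 71
H - N - F - M - A - T: 6+10+13+10+16 = 55
H - N - F - A - T - M: 6+10+3+16+26 = 61
H - N - F - A - M - T: 6+10+3+10+26 = 55
H - N - T - F - M - A: 6+23+15+13+10 = 67
H - N - T - F - A - M: 6+23+15+3+10 = 57
H - N - T - M - F - A: 6+23+26+13+3 = 71
H - N - T - M - A - F: 6+23+26+10+3 = 68
H - N - T - A - F - M: 6+23+16+3+13 = 61
H - N - T - A - M - F: 6+23+16+10+13 = 68
H - N - M - F - T - A: 6+3+13+15+16 = 53
H - N - M - F - A - T: 6+3+13+3+16 = 41
… (106 more)
H - N - M - A - F - T: 6+3+10+3+15 = 37  ← best
The minimum is 37.
One shortest path: H → N → M → A → F → T.

Shortest open route: 37 miles.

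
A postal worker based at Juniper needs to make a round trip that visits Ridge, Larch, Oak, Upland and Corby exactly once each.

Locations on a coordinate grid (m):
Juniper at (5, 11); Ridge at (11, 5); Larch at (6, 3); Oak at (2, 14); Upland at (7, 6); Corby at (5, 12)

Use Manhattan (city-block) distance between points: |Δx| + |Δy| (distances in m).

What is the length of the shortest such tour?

With 5 stops there are 5!/2 = 60 distinct round trips (a route and its reverse cost the same).
Juniper - Ridge - Larch - Oak - Upland - Corby - Juniper: 12+7+15+13+8+1 = 56
Juniper - Ridge - Larch - Oak - Corby - Upland - Juniper: 12+7+15+5+8+7 = 54
Juniper - Ridge - Larch - Upland - Oak - Corby - Juniper: 12+7+4+13+5+1 = 42
Juniper - Ridge - Larch - Upland - Corby - Oak - Juniper: 12+7+4+8+5+6 = 42
Juniper - Ridge - Larch - Corby - Oak - Upland - Juniper: 12+7+10+5+13+7 = 54
Juniper - Ridge - Larch - Corby - Upland - Oak - Juniper: 12+7+10+8+13+6 = 56
Juniper - Ridge - Oak - Larch - Upland - Corby - Juniper: 12+18+15+4+8+1 = 58
Juniper - Ridge - Oak - Larch - Corby - Upland - Juniper: 12+18+15+10+8+7 = 70
Juniper - Ridge - Oak - Upland - Larch - Corby - Juniper: 12+18+13+4+10+1 = 58
Juniper - Ridge - Oak - Upland - Corby - Larch - Juniper: 12+18+13+8+10+9 = 70
Juniper - Ridge - Oak - Corby - Larch - Upland - Juniper: 12+18+5+10+4+7 = 56
Juniper - Ridge - Oak - Corby - Upland - Larch - Juniper: 12+18+5+8+4+9 = 56
Juniper - Ridge - Upland - Larch - Oak - Corby - Juniper: 12+5+4+15+5+1 = 42
Juniper - Ridge - Upland - Larch - Corby - Oak - Juniper: 12+5+4+10+5+6 = 42
… (46 more)
Juniper - Larch - Ridge - Upland - Oak - Corby - Juniper: 9+7+5+13+5+1 = 40  ← best
The minimum is 40.
One optimal route: Juniper → Larch → Ridge → Upland → Oak → Corby → Juniper (or its reverse).

Minimum total distance: 40 m.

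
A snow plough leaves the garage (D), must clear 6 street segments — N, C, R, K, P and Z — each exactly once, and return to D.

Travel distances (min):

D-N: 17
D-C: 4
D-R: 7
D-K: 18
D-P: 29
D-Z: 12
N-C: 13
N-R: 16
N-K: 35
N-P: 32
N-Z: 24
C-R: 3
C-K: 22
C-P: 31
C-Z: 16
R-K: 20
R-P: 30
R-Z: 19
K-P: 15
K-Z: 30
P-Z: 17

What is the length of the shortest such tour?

With 6 stops there are 6!/2 = 360 distinct round trips (a route and its reverse cost the same).
D→N→C→R→K→P→Z→D: 17+13+3+20+15+17+12 = 97
D→N→C→R→K→Z→P→D: 17+13+3+20+30+17+29 = 129
D→N→C→R→P→K→Z→D: 17+13+3+30+15+30+12 = 120
D→N→C→R→P→Z→K→D: 17+13+3+30+17+30+18 = 128
D→N→C→R→Z→K→P→D: 17+13+3+19+30+15+29 = 126
D→N→C→R→Z→P→K→D: 17+13+3+19+17+15+18 = 102
D→N→C→K→R→P→Z→D: 17+13+22+20+30+17+12 = 131
D→N→C→K→R→Z→P→D: 17+13+22+20+19+17+29 = 137
… (352 more)
The minimum is 97.
One optimal route: D → N → C → R → K → P → Z → D (or its reverse).

97 min — the shortest possible round trip.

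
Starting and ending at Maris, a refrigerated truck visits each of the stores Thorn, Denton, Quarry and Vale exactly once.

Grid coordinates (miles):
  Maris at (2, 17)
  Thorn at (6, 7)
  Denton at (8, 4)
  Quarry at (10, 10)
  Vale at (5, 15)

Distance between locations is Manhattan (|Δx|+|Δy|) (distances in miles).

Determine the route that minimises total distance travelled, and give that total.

Maris - Thorn - Denton - Quarry - Vale - Maris: 14+5+8+10+5 = 42
Maris - Thorn - Denton - Vale - Quarry - Maris: 14+5+14+10+15 = 58
Maris - Thorn - Quarry - Denton - Vale - Maris: 14+7+8+14+5 = 48
Maris - Thorn - Quarry - Vale - Denton - Maris: 14+7+10+14+19 = 64
Maris - Thorn - Vale - Denton - Quarry - Maris: 14+9+14+8+15 = 60
Maris - Thorn - Vale - Quarry - Denton - Maris: 14+9+10+8+19 = 60
Maris - Denton - Thorn - Quarry - Vale - Maris: 19+5+7+10+5 = 46
Maris - Denton - Thorn - Vale - Quarry - Maris: 19+5+9+10+15 = 58
Maris - Denton - Quarry - Thorn - Vale - Maris: 19+8+7+9+5 = 48
Maris - Denton - Vale - Thorn - Quarry - Maris: 19+14+9+7+15 = 64
Maris - Quarry - Thorn - Denton - Vale - Maris: 15+7+5+14+5 = 46
Maris - Quarry - Denton - Thorn - Vale - Maris: 15+8+5+9+5 = 42
The minimum is 42.
One optimal route: Maris → Thorn → Denton → Quarry → Vale → Maris (or its reverse).

42 miles — the shortest possible round trip.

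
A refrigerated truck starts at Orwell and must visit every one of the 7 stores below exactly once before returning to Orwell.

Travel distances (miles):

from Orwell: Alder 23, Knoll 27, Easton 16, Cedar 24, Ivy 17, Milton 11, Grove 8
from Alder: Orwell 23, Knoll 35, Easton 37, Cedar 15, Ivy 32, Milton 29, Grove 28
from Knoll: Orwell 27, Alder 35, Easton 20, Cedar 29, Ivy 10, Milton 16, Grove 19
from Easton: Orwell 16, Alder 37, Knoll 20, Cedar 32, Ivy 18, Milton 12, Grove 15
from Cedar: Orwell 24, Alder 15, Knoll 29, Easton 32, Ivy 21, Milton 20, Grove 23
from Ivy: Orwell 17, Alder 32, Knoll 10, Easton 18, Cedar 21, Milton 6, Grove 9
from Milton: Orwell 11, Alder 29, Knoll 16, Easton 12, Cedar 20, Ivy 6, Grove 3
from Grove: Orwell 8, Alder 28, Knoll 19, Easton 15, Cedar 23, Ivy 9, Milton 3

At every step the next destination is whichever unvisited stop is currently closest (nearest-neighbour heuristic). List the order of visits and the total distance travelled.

Total distance 117 miles via the nearest-neighbour route Orwell → Grove → Milton → Ivy → Knoll → Easton → Cedar → Alder → Orwell.

From Orwell: distances to unvisited — Grove=8, Milton=11, Easton=16, Ivy=17, Alder=23, Cedar=24, Knoll=27. Nearest is Grove (8).
From Grove: distances to unvisited — Milton=3, Ivy=9, Easton=15, Knoll=19, Cedar=23, Alder=28. Nearest is Milton (3).
From Milton: distances to unvisited — Ivy=6, Easton=12, Knoll=16, Cedar=20, Alder=29. Nearest is Ivy (6).
From Ivy: distances to unvisited — Knoll=10, Easton=18, Cedar=21, Alder=32. Nearest is Knoll (10).
From Knoll: distances to unvisited — Easton=20, Cedar=29, Alder=35. Nearest is Easton (20).
From Easton: distances to unvisited — Cedar=32, Alder=37. Nearest is Cedar (32).
From Cedar: distances to unvisited — Alder=15. Nearest is Alder (15).
Return Alder→Orwell: 23.
Total = 8 + 3 + 6 + 10 + 20 + 32 + 15 + 23 = 117.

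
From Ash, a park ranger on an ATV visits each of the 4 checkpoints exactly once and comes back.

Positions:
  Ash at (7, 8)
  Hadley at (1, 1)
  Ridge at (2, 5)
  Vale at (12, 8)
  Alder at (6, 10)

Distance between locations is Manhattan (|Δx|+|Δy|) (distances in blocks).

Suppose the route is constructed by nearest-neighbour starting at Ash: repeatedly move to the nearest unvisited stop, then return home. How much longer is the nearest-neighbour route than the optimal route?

2 blocks longer than the optimal tour.

Ash: Alder=3, Vale=5, Ridge=8, Hadley=13 ⇒ Alder
Alder: Vale=8, Ridge=9, Hadley=14 ⇒ Vale
Vale: Ridge=13, Hadley=18 ⇒ Ridge
Ridge: Hadley=5 ⇒ Hadley
NN route Ash → Alder → Vale → Ridge → Hadley → Ash costs 42.
Optimal: Ash → Hadley → Ridge → Alder → Vale → Ash costs 40 (by enumerating all 12 distinct tours).
Excess = 42 − 40 = 2.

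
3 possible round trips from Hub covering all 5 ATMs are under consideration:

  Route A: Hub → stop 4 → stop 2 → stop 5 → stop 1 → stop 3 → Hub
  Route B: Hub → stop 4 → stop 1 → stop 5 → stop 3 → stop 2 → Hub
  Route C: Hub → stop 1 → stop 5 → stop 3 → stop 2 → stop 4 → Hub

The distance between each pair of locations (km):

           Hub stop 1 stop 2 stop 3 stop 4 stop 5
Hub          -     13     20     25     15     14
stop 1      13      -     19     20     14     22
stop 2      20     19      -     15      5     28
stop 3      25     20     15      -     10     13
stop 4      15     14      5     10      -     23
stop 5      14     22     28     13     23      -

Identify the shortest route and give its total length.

Route A: 15 + 5 + 28 + 22 + 20 + 25 = 115
Route B: 15 + 14 + 22 + 13 + 15 + 20 = 99
Route C: 13 + 22 + 13 + 15 + 5 + 15 = 83

Shortest is Route C, total 83 km.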